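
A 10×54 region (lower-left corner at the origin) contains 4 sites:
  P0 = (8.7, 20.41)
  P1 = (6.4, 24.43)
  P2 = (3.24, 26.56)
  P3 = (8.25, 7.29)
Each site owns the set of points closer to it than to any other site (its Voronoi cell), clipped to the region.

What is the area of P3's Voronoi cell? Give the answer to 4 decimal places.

Area of P3's cell: 139.6919

1. box [0,10]×[0,54]: [(0, 0) (10, 0) (10, 54) (0, 54)]
2. ⊥bis P3·P0 via (8.475,13.85): [(0, 14.1407) (0, 0) (10, 0) (10, 13.7977)]  |A|=139.6919
3. ⊥bis P3·P1 via (7.325,15.86): [(0, 14.1407) (0, 0) (10, 0) (10, 13.7977)]  |A|=139.6919
4. ⊥bis P3·P2 via (5.745,16.925): [(0, 14.1407) (0, 0) (10, 0) (10, 13.7977)]  |A|=139.6919
5. canonical 4-gon: [(0, 14.1407) (0, 0) (10, 0) (10, 13.7977)]
6. shoelace: 139.6919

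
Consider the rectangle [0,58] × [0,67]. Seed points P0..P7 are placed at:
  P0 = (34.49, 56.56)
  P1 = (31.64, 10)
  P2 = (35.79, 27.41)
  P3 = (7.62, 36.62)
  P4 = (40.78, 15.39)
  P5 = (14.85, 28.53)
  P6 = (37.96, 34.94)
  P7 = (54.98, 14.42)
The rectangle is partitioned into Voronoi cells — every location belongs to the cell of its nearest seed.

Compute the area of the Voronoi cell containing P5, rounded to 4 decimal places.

Area of P5's cell: 600.2660

1. box [0,58]×[0,67]: [(0, 0) (58, 0) (58, 67) (0, 67)]
2. ⊥bis P5·P0 via (24.67,42.545): [(0, 59.8307) (0, 0) (58, 0) (58, 19.1914)]  |A|=2291.6418
3. ⊥bis P5·P1 via (23.245,19.265): [(38.355, 32.9562) (0, 59.8307) (0, 0) (1.9835, 0)]  |A|=1180.0896
4. ⊥bis P5·P2 via (25.32,27.97): [(24.9364, 20.7976) (26.0479, 41.5795) (0, 59.8307) (0, 0) (1.9835, 0)]  |A|=1047.4138
5. ⊥bis P5·P3 via (11.235,32.575): [(24.9364, 20.7976) (26.0479, 41.5795) (23.3925, 43.4401) (0, 22.5343) (0, 0) (1.9835, 0)]  |A|=611.1857
6. ⊥bis P5·P4 via (27.815,21.96): [(24.9364, 20.7976) (26.0479, 41.5795) (23.3925, 43.4401) (0, 22.5343) (0, 0) (1.9835, 0)]  |A|=611.1857
7. ⊥bis P5·P6 via (26.405,31.735): [(24.9364, 20.7976) (25.6642, 34.4057) (23.2049, 43.2724) (0, 22.5343) (0, 0) (1.9835, 0)]  |A|=600.266
8. ⊥bis P5·P7 via (34.915,21.475): [(24.9364, 20.7976) (25.6642, 34.4057) (23.2049, 43.2724) (0, 22.5343) (0, 0) (1.9835, 0)]  |A|=600.266
9. canonical 6-gon: [(24.9364, 20.7976) (25.6642, 34.4057) (23.2049, 43.2724) (0, 22.5343) (0, 0) (1.9835, 0)]
10. shoelace: 600.266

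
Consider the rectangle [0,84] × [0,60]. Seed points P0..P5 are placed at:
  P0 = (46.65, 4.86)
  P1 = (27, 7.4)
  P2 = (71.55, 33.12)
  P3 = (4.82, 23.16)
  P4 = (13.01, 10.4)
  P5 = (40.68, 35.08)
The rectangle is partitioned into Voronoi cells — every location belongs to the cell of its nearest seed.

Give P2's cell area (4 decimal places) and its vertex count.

Area of P2's cell: 1391.2353 (5 vertices)

1. box [0,84]×[0,60]: [(0, 0) (84, 0) (84, 60) (0, 60)]
2. ⊥bis P2·P0 via (59.1,18.99): [(80.6525, 0) (84, 0) (84, 60) (12.5561, 60)]  |A|=2243.7412
3. ⊥bis P2·P1 via (49.275,20.26): [(40.5949, 35.2949) (80.6525, 0) (84, 0) (84, 60) (26.332, 60)]  |A|=2073.5746
4. ⊥bis P2·P3 via (38.185,28.14): [(35.9044, 43.4194) (40.5949, 35.2949) (80.6525, 0) (84, 0) (84, 60) (33.4296, 60)]  |A|=2014.7326
5. ⊥bis P2·P4 via (42.28,21.76): [(35.9044, 43.4194) (40.5949, 35.2949) (80.6525, 0) (84, 0) (84, 60) (33.4296, 60)]  |A|=2014.7326
6. ⊥bis P2·P5 via (56.115,34.1): [(55.3646, 22.2813) (80.6525, 0) (84, 0) (84, 60) (57.7594, 60)]  |A|=1391.2353
7. canonical 5-gon: [(55.3646, 22.2813) (80.6525, 0) (84, 0) (84, 60) (57.7594, 60)]
8. shoelace: 1391.2353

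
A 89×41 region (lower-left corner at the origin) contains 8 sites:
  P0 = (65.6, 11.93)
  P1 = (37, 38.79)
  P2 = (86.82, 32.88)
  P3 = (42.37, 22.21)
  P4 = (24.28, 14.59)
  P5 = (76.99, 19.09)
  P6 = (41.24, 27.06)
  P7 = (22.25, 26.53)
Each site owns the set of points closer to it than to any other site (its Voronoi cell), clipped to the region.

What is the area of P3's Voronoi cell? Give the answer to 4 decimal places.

1. box [0,89]×[0,41]: [(0, 0) (89, 0) (89, 41) (0, 41)]
2. ⊥bis P3·P0 via (53.985,17.07): [(0, 0) (46.431, 0) (64.5748, 41) (0, 41)]  |A|=2275.6182
3. ⊥bis P3·P1 via (39.685,30.5): [(0, 17.6467) (0, 0) (46.431, 0) (63.3151, 38.1534)]  |A|=1444.3998
4. ⊥bis P3·P2 via (64.595,27.545): [(62.1399, 37.7728) (0, 17.6467) (0, 0) (46.431, 0) (62.4939, 36.2978)]  |A|=1443.4657
5. ⊥bis P3·P4 via (33.325,18.4): [(62.1399, 37.7728) (29.6036, 27.2348) (41.0756, 0) (46.431, 0) (62.4939, 36.2978)]  |A|=622.9217
6. ⊥bis P3·P5 via (59.68,20.65): [(61.1956, 37.4669) (29.6036, 27.2348) (41.0756, 0) (46.431, 0) (60.7312, 32.3147)]  |A|=618.555
7. ⊥bis P3·P6 via (41.805,24.635): [(31.6912, 22.2786) (41.0756, 0) (46.431, 0) (59.1178, 28.6687)]  |A|=412.2624
8. ⊥bis P3·P7 via (32.31,24.37): [(31.8699, 22.3202) (31.8036, 22.0117) (41.0756, 0) (46.431, 0) (59.1178, 28.6687)]  |A|=412.2363
9. canonical 5-gon: [(31.8699, 22.3202) (31.8036, 22.0117) (41.0756, 0) (46.431, 0) (59.1178, 28.6687)]
10. shoelace: 412.2363

Area of P3's cell: 412.2363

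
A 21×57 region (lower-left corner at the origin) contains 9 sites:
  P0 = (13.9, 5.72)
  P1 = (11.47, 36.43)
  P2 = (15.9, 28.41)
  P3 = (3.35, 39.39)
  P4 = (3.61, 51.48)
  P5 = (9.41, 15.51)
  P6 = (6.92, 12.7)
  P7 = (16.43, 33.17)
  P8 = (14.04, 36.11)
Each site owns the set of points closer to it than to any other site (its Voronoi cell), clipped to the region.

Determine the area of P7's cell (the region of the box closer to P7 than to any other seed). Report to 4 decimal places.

1. box [0,21]×[0,57]: [(0, 0) (21, 0) (21, 57) (0, 57)]
2. ⊥bis P7·P0 via (15.165,19.445): [(0, 20.8427) (21, 18.9072) (21, 57) (0, 57)]  |A|=779.6258
3. ⊥bis P7·P1 via (13.95,34.8): [(4.5036, 20.4276) (21, 18.9072) (21, 45.5264)]  |A|=219.5597
4. ⊥bis P7·P2 via (16.165,30.79): [(11.6452, 31.2933) (21, 30.2516) (21, 45.5264)]  |A|=71.4463
5. ⊥bis P7·P3 via (9.89,36.28): [(11.6452, 31.2933) (21, 30.2516) (21, 45.5264)]  |A|=71.4463
6. ⊥bis P7·P4 via (10.02,42.325): [(11.6452, 31.2933) (21, 30.2516) (21, 45.5264)]  |A|=71.4463
7. ⊥bis P7·P5 via (12.92,24.34): [(11.6452, 31.2933) (21, 30.2516) (21, 45.5264)]  |A|=71.4463
8. ⊥bis P7·P6 via (11.675,22.935): [(11.6452, 31.2933) (21, 30.2516) (21, 45.5264)]  |A|=71.4463
9. ⊥bis P7·P8 via (15.235,34.64): [(12.2499, 32.2133) (11.6452, 31.2933) (21, 30.2516) (21, 39.3265)]  |A|=44.3215
10. canonical 4-gon: [(12.2499, 32.2133) (11.6452, 31.2933) (21, 30.2516) (21, 39.3265)]
11. shoelace: 44.3215

Area of P7's cell: 44.3215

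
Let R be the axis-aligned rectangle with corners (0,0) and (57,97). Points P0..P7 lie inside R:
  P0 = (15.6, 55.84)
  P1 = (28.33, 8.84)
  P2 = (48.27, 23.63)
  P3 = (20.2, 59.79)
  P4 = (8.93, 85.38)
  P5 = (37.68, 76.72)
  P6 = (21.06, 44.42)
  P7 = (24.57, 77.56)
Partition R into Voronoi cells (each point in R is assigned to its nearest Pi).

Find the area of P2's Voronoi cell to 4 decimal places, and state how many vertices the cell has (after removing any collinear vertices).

Area of P2's cell: 904.3162 (5 vertices)

1. box [0,57]×[0,97]: [(0, 0) (57, 0) (57, 97) (0, 97)]
2. ⊥bis P2·P0 via (31.935,39.735): [(0, 7.3439) (0, 0) (57, 0) (57, 65.158)]  |A|=2066.3038
3. ⊥bis P2·P1 via (38.3,16.235): [(25.6202, 33.33) (50.3419, 0) (57, 0) (57, 65.158)]  |A|=1133.2791
4. ⊥bis P2·P3 via (34.235,41.71): [(32.7315, 40.5429) (25.6202, 33.33) (50.3419, 0) (57, 0) (57, 59.3818)]  |A|=1063.1902
5. ⊥bis P2·P4 via (28.6,54.505): [(32.7315, 40.5429) (25.6202, 33.33) (50.3419, 0) (57, 0) (57, 59.3818)]  |A|=1063.1902
6. ⊥bis P2·P5 via (42.975,50.175): [(45.8883, 50.7561) (32.7315, 40.5429) (25.6202, 33.33) (50.3419, 0) (57, 0) (57, 52.9726)]  |A|=1027.5814
7. ⊥bis P2·P6 via (34.665,34.025): [(47.7291, 51.1233) (29.814, 27.6759) (50.3419, 0) (57, 0) (57, 52.9726)]  |A|=904.3162
8. ⊥bis P2·P7 via (36.42,50.595): [(47.7291, 51.1233) (29.814, 27.6759) (50.3419, 0) (57, 0) (57, 52.9726)]  |A|=904.3162
9. canonical 5-gon: [(47.7291, 51.1233) (29.814, 27.6759) (50.3419, 0) (57, 0) (57, 52.9726)]
10. shoelace: 904.3162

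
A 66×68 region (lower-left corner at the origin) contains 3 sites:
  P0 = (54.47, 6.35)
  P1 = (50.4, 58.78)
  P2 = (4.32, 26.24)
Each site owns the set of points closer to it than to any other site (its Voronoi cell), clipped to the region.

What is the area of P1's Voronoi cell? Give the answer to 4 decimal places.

1. box [0,66]×[0,68]: [(0, 0) (66, 0) (66, 68) (0, 68)]
2. ⊥bis P1·P0 via (52.435,32.565): [(0, 28.4946) (66, 33.618) (66, 68) (0, 68)]  |A|=2438.2833
3. ⊥bis P1·P2 via (27.36,42.51): [(35.3209, 31.2365) (66, 33.618) (66, 68) (9.3599, 68)]  |A|=1568.5481
4. canonical 4-gon: [(35.3209, 31.2365) (66, 33.618) (66, 68) (9.3599, 68)]
5. shoelace: 1568.5481

Area of P1's cell: 1568.5481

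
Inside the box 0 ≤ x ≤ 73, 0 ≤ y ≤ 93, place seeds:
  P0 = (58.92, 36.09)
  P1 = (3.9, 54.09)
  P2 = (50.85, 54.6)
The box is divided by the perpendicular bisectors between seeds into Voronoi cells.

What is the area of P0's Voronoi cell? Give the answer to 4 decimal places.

1. box [0,73]×[0,93]: [(0, 0) (73, 0) (73, 93) (0, 93)]
2. ⊥bis P0·P1 via (31.41,45.09): [(16.6586, 0) (73, 0) (73, 93) (47.0839, 93)]  |A|=3824.9703
3. ⊥bis P0·P2 via (54.885,45.345): [(27.602, 33.4501) (16.6586, 0) (73, 0) (73, 53.2428)]  |A|=2150.8717
4. canonical 4-gon: [(27.602, 33.4501) (16.6586, 0) (73, 0) (73, 53.2428)]
5. shoelace: 2150.8717

Area of P0's cell: 2150.8717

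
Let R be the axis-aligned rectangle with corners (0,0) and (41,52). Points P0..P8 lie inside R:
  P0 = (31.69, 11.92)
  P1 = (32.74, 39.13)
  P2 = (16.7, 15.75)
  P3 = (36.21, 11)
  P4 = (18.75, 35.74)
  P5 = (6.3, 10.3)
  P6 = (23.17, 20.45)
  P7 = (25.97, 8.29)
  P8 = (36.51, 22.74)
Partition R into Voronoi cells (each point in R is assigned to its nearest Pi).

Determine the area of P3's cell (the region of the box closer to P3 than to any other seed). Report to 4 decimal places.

1. box [0,41]×[0,52]: [(0, 0) (41, 0) (41, 52) (0, 52)]
2. ⊥bis P3·P0 via (33.95,11.46): [(31.6174, 0) (41, 0) (41, 46.097)]  |A|=216.2539
3. ⊥bis P3·P1 via (34.475,25.065): [(36.777, 25.349) (31.6174, 0) (41, 0) (41, 25.8699)]  |A|=173.544
4. ⊥bis P3·P2 via (26.455,13.375): [(36.777, 25.349) (31.6174, 0) (41, 0) (41, 25.8699)]  |A|=173.544
5. ⊥bis P3·P4 via (27.48,23.37): [(36.777, 25.349) (31.6174, 0) (41, 0) (41, 25.8699)]  |A|=173.544
6. ⊥bis P3·P5 via (21.255,10.65): [(36.777, 25.349) (31.6174, 0) (41, 0) (41, 25.8699)]  |A|=173.544
7. ⊥bis P3·P6 via (29.69,15.725): [(36.777, 25.349) (31.6174, 0) (41, 0) (41, 25.8699)]  |A|=173.544
8. ⊥bis P3·P7 via (31.09,9.645): [(36.777, 25.349) (32.4978, 4.3254) (33.6425, 0) (41, 0) (41, 25.8699)]  |A|=169.1643
9. ⊥bis P3·P8 via (36.36,16.87): [(35.0579, 16.9033) (32.4978, 4.3254) (33.6425, 0) (41, 0) (41, 16.7514)]  |A|=124.6875
10. canonical 5-gon: [(35.0579, 16.9033) (32.4978, 4.3254) (33.6425, 0) (41, 0) (41, 16.7514)]
11. shoelace: 124.6875

Area of P3's cell: 124.6875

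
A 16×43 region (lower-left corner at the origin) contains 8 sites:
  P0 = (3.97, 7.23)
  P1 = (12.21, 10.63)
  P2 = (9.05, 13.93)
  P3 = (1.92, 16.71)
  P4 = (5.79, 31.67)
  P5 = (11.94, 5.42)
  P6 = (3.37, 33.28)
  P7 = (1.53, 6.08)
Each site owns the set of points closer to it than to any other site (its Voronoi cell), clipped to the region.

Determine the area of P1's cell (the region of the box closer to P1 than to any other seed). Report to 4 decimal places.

Area of P1's cell: 44.3843

1. box [0,16]×[0,43]: [(0, 0) (16, 0) (16, 43) (0, 43)]
2. ⊥bis P1·P0 via (8.09,8.93): [(0, 28.5364) (11.7747, 0) (16, 0) (16, 43) (0, 43)]  |A|=519.9964
3. ⊥bis P1·P2 via (10.63,12.28): [(7.8186, 9.5878) (11.7747, 0) (16, 0) (16, 17.4222)]  |A|=91.5249
4. ⊥bis P1·P3 via (7.065,13.67): [(7.8186, 9.5878) (11.7747, 0) (16, 0) (16, 17.4222)]  |A|=91.5249
5. ⊥bis P1·P4 via (9,21.15): [(7.8186, 9.5878) (11.7747, 0) (16, 0) (16, 17.4222)]  |A|=91.5249
6. ⊥bis P1·P5 via (12.075,8.025): [(7.8186, 9.5878) (8.3845, 8.2163) (16, 7.8216) (16, 17.4222)]  |A|=44.3843
7. ⊥bis P1·P6 via (7.79,21.955): [(7.8186, 9.5878) (8.3845, 8.2163) (16, 7.8216) (16, 17.4222)]  |A|=44.3843
8. ⊥bis P1·P7 via (6.87,8.355): [(7.8186, 9.5878) (8.3845, 8.2163) (16, 7.8216) (16, 17.4222)]  |A|=44.3843
9. canonical 4-gon: [(7.8186, 9.5878) (8.3845, 8.2163) (16, 7.8216) (16, 17.4222)]
10. shoelace: 44.3843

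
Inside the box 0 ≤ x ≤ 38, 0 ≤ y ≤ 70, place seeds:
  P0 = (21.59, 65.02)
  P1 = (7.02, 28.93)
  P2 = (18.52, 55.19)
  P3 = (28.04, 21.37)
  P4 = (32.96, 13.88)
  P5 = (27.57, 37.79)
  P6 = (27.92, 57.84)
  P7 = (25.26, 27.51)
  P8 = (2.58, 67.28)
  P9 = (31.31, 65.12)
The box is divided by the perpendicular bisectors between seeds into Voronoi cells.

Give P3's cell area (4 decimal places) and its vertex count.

1. box [0,38]×[0,70]: [(0, 0) (38, 0) (38, 70) (0, 70)]
2. ⊥bis P3·P0 via (24.815,43.195): [(0, 39.5282) (0, 0) (38, 0) (38, 45.1433)]  |A|=1608.7581
3. ⊥bis P3·P1 via (17.53,25.15): [(23.9754, 43.0709) (8.4846, 0) (38, 0) (38, 45.1433)]  |A|=952.186
4. ⊥bis P3·P2 via (23.28,38.28): [(22.1365, 37.9581) (8.4846, 0) (38, 0) (38, 42.4235)]  |A|=896.6664
5. ⊥bis P3·P4 via (30.5,17.625): [(22.1365, 37.9581) (9.9744, 4.1422) (38, 22.5516) (38, 42.4235)]  |A|=519.5261
6. ⊥bis P3·P5 via (27.805,29.58): [(19.033, 29.3289) (9.9744, 4.1422) (38, 22.5516) (38, 29.8718)]  |A|=338.9764
7. ⊥bis P3·P6 via (27.98,39.605): [(19.033, 29.3289) (9.9744, 4.1422) (38, 22.5516) (38, 29.8718)]  |A|=338.9764
8. ⊥bis P3·P7 via (26.65,24.44): [(15.451, 19.3694) (9.9744, 4.1422) (38, 22.5516) (38, 29.5789)]  |A|=242.1957
9. ⊥bis P3·P8 via (15.31,44.325): [(15.451, 19.3694) (9.9744, 4.1422) (38, 22.5516) (38, 29.5789)]  |A|=242.1957
10. ⊥bis P3·P9 via (29.675,43.245): [(15.451, 19.3694) (9.9744, 4.1422) (38, 22.5516) (38, 29.5789)]  |A|=242.1957
11. canonical 4-gon: [(15.451, 19.3694) (9.9744, 4.1422) (38, 22.5516) (38, 29.5789)]
12. shoelace: 242.1957

Area of P3's cell: 242.1957 (4 vertices)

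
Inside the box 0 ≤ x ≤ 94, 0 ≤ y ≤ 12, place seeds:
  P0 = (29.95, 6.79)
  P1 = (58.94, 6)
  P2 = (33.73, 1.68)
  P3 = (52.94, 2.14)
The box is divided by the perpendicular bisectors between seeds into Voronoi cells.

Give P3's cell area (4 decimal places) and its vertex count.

1. box [0,94]×[0,12]: [(0, 0) (94, 0) (94, 12) (0, 12)]
2. ⊥bis P3·P0 via (41.445,4.465): [(40.5419, 0) (94, 0) (94, 12) (42.969, 12)]  |A|=626.9343
3. ⊥bis P3·P1 via (55.94,4.07): [(40.5419, 0) (58.5584, 0) (50.8384, 12) (42.969, 12)]  |A|=155.3147
4. ⊥bis P3·P2 via (43.335,1.91): [(43.3807, 0) (58.5584, 0) (50.8384, 12) (43.0934, 12)]  |A|=137.5357
5. canonical 4-gon: [(43.3807, 0) (58.5584, 0) (50.8384, 12) (43.0934, 12)]
6. shoelace: 137.5357

Area of P3's cell: 137.5357 (4 vertices)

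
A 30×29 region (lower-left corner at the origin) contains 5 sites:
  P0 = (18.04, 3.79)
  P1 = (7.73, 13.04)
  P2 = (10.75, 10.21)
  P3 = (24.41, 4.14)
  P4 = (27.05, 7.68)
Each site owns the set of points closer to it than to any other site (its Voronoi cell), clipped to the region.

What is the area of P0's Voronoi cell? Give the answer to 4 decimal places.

1. box [0,30]×[0,29]: [(0, 0) (30, 0) (30, 29) (0, 29)]
2. ⊥bis P0·P1 via (12.885,8.415): [(5.3352, 0) (30, 0) (30, 27.4913)]  |A|=339.034
3. ⊥bis P0·P2 via (14.395,7): [(8.2304, 0) (30, 0) (30, 24.7197)]  |A|=269.0691
4. ⊥bis P0·P3 via (21.225,3.965): [(20.6669, 14.1219) (8.2304, 0) (21.4429, 0)]  |A|=93.2923
5. ⊥bis P0·P4 via (22.545,5.735): [(20.9211, 9.4963) (19.4974, 12.7938) (8.2304, 0) (21.4429, 0)]  |A|=90.4187
6. canonical 4-gon: [(20.9211, 9.4963) (19.4974, 12.7938) (8.2304, 0) (21.4429, 0)]
7. shoelace: 90.4187

Area of P0's cell: 90.4187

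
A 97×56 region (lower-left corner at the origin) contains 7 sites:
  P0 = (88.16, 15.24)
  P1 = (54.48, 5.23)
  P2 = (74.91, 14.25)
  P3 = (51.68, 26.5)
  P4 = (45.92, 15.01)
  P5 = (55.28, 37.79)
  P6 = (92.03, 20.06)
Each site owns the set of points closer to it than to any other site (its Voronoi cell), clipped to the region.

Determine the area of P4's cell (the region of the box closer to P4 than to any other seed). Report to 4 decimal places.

Area of P4's cell: 1615.6573

1. box [0,97]×[0,56]: [(0, 0) (97, 0) (97, 56) (0, 56)]
2. ⊥bis P4·P0 via (67.04,15.125): [(0, 0) (67.1224, 0) (66.8174, 56) (0, 56)]  |A|=3750.3141
3. ⊥bis P4·P1 via (50.2,10.12): [(0, 0) (38.6377, 0) (66.9872, 24.8131) (66.8174, 56) (0, 56)]  |A|=3396.9169
4. ⊥bis P4·P2 via (60.415,14.63): [(0, 0) (38.6377, 0) (60.5339, 19.1648) (61.4996, 56) (0, 56)]  |A|=3197.8646
5. ⊥bis P4·P3 via (48.8,20.755): [(0, 45.2187) (0, 0) (38.6377, 0) (57.4159, 16.4358)]  |A|=1615.6573
6. ⊥bis P4·P5 via (50.6,26.4): [(0, 45.2187) (0, 0) (38.6377, 0) (57.4159, 16.4358)]  |A|=1615.6573
7. ⊥bis P4·P6 via (68.975,17.535): [(0, 45.2187) (0, 0) (38.6377, 0) (57.4159, 16.4358)]  |A|=1615.6573
8. canonical 4-gon: [(0, 45.2187) (0, 0) (38.6377, 0) (57.4159, 16.4358)]
9. shoelace: 1615.6573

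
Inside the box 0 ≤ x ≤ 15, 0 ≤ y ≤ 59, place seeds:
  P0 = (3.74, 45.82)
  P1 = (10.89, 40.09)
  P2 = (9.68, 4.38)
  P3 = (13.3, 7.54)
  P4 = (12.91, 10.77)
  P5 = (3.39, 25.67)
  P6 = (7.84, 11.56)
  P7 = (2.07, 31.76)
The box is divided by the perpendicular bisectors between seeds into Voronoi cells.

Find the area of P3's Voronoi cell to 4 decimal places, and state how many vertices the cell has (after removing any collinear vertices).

1. box [0,15]×[0,59]: [(0, 0) (15, 0) (15, 59) (0, 59)]
2. ⊥bis P3·P0 via (8.52,26.68): [(0, 24.5522) (0, 0) (15, 0) (15, 28.2983)]  |A|=396.379
3. ⊥bis P3·P1 via (12.095,23.815): [(0, 22.9195) (0, 0) (15, 0) (15, 24.0301)]  |A|=352.1218
4. ⊥bis P3·P2 via (11.49,5.96): [(0, 22.9195) (0, 19.1226) (15, 1.9391) (15, 24.0301)]  |A|=194.1595
5. ⊥bis P3·P4 via (13.105,9.155): [(9.1209, 8.6739) (15, 1.9391) (15, 9.3838)]  |A|=21.8842
6. ⊥bis P3·P5 via (8.345,16.605): [(9.1209, 8.6739) (15, 1.9391) (15, 9.3838)]  |A|=21.8842
7. ⊥bis P3·P6 via (10.57,9.55): [(10.0035, 8.7805) (9.5571, 8.1743) (15, 1.9391) (15, 9.3838)]  |A|=21.6404
8. ⊥bis P3·P7 via (7.685,19.65): [(10.0035, 8.7805) (9.5571, 8.1743) (15, 1.9391) (15, 9.3838)]  |A|=21.6404
9. canonical 4-gon: [(10.0035, 8.7805) (9.5571, 8.1743) (15, 1.9391) (15, 9.3838)]
10. shoelace: 21.6404

Area of P3's cell: 21.6404 (4 vertices)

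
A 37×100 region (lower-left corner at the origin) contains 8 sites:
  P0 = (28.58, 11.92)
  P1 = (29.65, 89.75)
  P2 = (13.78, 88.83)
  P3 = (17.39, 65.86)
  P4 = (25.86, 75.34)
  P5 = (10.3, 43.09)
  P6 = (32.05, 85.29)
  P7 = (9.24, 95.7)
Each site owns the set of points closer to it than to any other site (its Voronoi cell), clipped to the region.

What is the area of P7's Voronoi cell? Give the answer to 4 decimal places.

Area of P7's cell: 176.9595

1. box [0,37]×[0,100]: [(0, 0) (37, 0) (37, 100) (0, 100)]
2. ⊥bis P7·P0 via (18.91,53.81): [(0, 49.4448) (37, 57.9859) (37, 100) (0, 100)]  |A|=1712.5319
3. ⊥bis P7·P1 via (19.445,92.725): [(0, 49.4448) (7.3204, 51.1346) (21.5658, 100) (0, 100)]  |A|=711.954
4. ⊥bis P7·P2 via (11.51,92.265): [(0, 84.6587) (21.1724, 98.6503) (21.5658, 100) (0, 100)]  |A|=176.9595
5. ⊥bis P7·P3 via (13.315,80.78): [(0, 84.6587) (21.1724, 98.6503) (21.5658, 100) (0, 100)]  |A|=176.9595
6. ⊥bis P7·P4 via (17.55,85.52): [(0, 84.6587) (21.1724, 98.6503) (21.5658, 100) (0, 100)]  |A|=176.9595
7. ⊥bis P7·P5 via (9.77,69.395): [(0, 84.6587) (21.1724, 98.6503) (21.5658, 100) (0, 100)]  |A|=176.9595
8. ⊥bis P7·P6 via (20.645,90.495): [(0, 84.6587) (21.1724, 98.6503) (21.5658, 100) (0, 100)]  |A|=176.9595
9. canonical 4-gon: [(0, 84.6587) (21.1724, 98.6503) (21.5658, 100) (0, 100)]
10. shoelace: 176.9595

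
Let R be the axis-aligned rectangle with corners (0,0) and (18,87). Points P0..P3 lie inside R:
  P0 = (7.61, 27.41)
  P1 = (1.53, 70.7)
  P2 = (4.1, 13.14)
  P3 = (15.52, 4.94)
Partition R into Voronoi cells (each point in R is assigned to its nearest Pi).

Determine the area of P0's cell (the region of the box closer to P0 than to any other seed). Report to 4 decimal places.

Area of P0's cell: 542.0530

1. box [0,18]×[0,87]: [(0, 0) (18, 0) (18, 87) (0, 87)]
2. ⊥bis P0·P1 via (4.57,49.055): [(0, 48.4132) (0, 0) (18, 0) (18, 50.9412)]  |A|=894.1893
3. ⊥bis P0·P2 via (5.855,20.275): [(0, 48.4132) (0, 21.7152) (18, 17.2877) (18, 50.9412)]  |A|=543.1637
4. ⊥bis P0·P3 via (11.565,16.175): [(0, 48.4132) (0, 21.7152) (16.0726, 17.7618) (18, 18.4403) (18, 50.9412)]  |A|=542.053
5. canonical 5-gon: [(0, 48.4132) (0, 21.7152) (16.0726, 17.7618) (18, 18.4403) (18, 50.9412)]
6. shoelace: 542.053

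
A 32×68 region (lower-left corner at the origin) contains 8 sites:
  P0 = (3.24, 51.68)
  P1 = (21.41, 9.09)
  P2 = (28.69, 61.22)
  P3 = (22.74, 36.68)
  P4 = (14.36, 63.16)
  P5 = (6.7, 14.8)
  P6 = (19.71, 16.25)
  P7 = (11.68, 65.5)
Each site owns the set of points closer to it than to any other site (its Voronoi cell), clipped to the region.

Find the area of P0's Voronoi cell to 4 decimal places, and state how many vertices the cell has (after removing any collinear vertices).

1. box [0,32]×[0,68]: [(0, 0) (32, 0) (32, 68) (0, 68)]
2. ⊥bis P0·P1 via (12.325,30.385): [(0, 25.1268) (32, 38.7789) (32, 68) (0, 68)]  |A|=1153.5088
3. ⊥bis P0·P2 via (15.965,56.45): [(0, 25.1268) (23.8866, 35.3175) (11.6355, 68) (0, 68)]  |A|=702.1847
4. ⊥bis P0·P3 via (12.99,44.18): [(0, 27.293) (18.0827, 50.8005) (11.6355, 68) (0, 68)]  |A|=468.1084
5. ⊥bis P0·P4 via (8.8,57.42): [(0, 65.944) (0, 27.293) (17.0371, 49.4412)]  |A|=329.2506
6. ⊥bis P0·P5 via (4.97,33.24): [(0, 65.944) (0, 32.7737) (4.5439, 33.2) (17.0371, 49.4412)]  |A|=316.7988
7. ⊥bis P0·P6 via (11.475,33.965): [(0, 65.944) (0, 32.7737) (4.5439, 33.2) (17.0371, 49.4412)]  |A|=316.7988
8. ⊥bis P0·P7 via (7.46,58.59): [(7.8176, 58.3716) (0, 63.1459) (0, 32.7737) (4.5439, 33.2) (17.0371, 49.4412)]  |A|=305.8615
9. canonical 5-gon: [(7.8176, 58.3716) (0, 63.1459) (0, 32.7737) (4.5439, 33.2) (17.0371, 49.4412)]
10. shoelace: 305.8615

Area of P0's cell: 305.8615 (5 vertices)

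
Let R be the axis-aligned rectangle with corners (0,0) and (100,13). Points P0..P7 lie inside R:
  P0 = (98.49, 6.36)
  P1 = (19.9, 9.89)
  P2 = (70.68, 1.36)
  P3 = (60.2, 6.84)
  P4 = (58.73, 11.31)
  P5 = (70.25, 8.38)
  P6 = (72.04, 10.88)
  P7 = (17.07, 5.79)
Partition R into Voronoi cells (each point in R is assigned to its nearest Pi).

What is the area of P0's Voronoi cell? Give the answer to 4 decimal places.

1. box [0,100]×[0,13]: [(0, 0) (100, 0) (100, 13) (0, 13)]
2. ⊥bis P0·P1 via (59.195,8.125): [(58.8301, 0) (100, 0) (100, 13) (59.414, 13)]  |A|=531.4139
3. ⊥bis P0·P2 via (84.585,3.86): [(85.279, 0) (100, 0) (100, 13) (82.9417, 13)]  |A|=206.5654
4. ⊥bis P0·P3 via (79.345,6.6): [(85.279, 0) (100, 0) (100, 13) (82.9417, 13)]  |A|=206.5654
5. ⊥bis P0·P4 via (78.61,8.835): [(85.279, 0) (100, 0) (100, 13) (82.9417, 13)]  |A|=206.5654
6. ⊥bis P0·P5 via (84.37,7.37): [(84.2516, 5.7145) (85.279, 0) (100, 0) (100, 13) (84.7727, 13)]  |A|=199.8955
7. ⊥bis P0·P6 via (85.265,8.62): [(84.5166, 4.2405) (85.279, 0) (100, 0) (100, 13) (86.0135, 13)]  |A|=193.1118
8. ⊥bis P0·P7 via (57.78,6.075): [(84.5166, 4.2405) (85.279, 0) (100, 0) (100, 13) (86.0135, 13)]  |A|=193.1118
9. canonical 5-gon: [(84.5166, 4.2405) (85.279, 0) (100, 0) (100, 13) (86.0135, 13)]
10. shoelace: 193.1118

Area of P0's cell: 193.1118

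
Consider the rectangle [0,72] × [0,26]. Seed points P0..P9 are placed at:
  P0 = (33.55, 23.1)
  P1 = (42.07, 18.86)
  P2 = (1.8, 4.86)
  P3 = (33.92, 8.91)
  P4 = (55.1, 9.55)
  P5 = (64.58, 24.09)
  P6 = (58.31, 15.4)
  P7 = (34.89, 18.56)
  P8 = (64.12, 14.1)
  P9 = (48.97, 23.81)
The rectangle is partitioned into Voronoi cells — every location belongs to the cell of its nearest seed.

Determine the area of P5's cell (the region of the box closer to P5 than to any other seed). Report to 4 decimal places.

Area of P5's cell: 95.2125

1. box [0,72]×[0,26]: [(0, 0) (72, 0) (72, 26) (0, 26)]
2. ⊥bis P5·P0 via (49.065,23.595): [(49.8178, 0) (72, 0) (72, 26) (48.9883, 26)]  |A|=587.5212
3. ⊥bis P5·P1 via (53.325,21.475): [(58.3145, 0) (72, 0) (72, 26) (52.2737, 26)]  |A|=434.3536
4. ⊥bis P5·P2 via (33.19,14.475): [(58.3145, 0) (72, 0) (72, 26) (52.2737, 26)]  |A|=434.3536
5. ⊥bis P5·P3 via (49.25,16.5): [(58.3145, 0) (72, 0) (72, 26) (52.2737, 26)]  |A|=434.3536
6. ⊥bis P5·P4 via (59.84,16.82): [(53.4365, 20.995) (72, 8.8917) (72, 26) (52.2737, 26)]  |A|=208.1592
7. ⊥bis P5·P6 via (61.445,19.745): [(72, 12.1294) (72, 26) (52.7758, 26)]  |A|=133.326
8. ⊥bis P5·P7 via (49.735,21.325): [(72, 12.1294) (72, 26) (52.7758, 26)]  |A|=133.326
9. ⊥bis P5·P8 via (64.35,19.095): [(62.2093, 19.1936) (72, 18.7427) (72, 26) (52.7758, 26)]  |A|=100.951
10. ⊥bis P5·P9 via (56.775,23.95): [(56.7902, 23.1035) (62.2093, 19.1936) (72, 18.7427) (72, 26) (56.7382, 26)]  |A|=95.2125
11. canonical 5-gon: [(56.7902, 23.1035) (62.2093, 19.1936) (72, 18.7427) (72, 26) (56.7382, 26)]
12. shoelace: 95.2125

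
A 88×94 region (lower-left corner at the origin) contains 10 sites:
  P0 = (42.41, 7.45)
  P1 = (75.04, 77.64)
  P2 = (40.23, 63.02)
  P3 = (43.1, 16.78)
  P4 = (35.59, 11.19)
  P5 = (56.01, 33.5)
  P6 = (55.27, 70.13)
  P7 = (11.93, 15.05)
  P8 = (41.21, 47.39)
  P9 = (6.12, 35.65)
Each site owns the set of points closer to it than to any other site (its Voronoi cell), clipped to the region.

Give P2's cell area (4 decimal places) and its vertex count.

1. box [0,88]×[0,94]: [(0, 0) (88, 0) (88, 94) (0, 94)]
2. ⊥bis P2·P0 via (41.32,35.235): [(0, 33.614) (88, 37.0662) (88, 94) (0, 94)]  |A|=5162.068
3. ⊥bis P2·P1 via (57.635,70.33): [(0, 33.614) (71.8713, 36.4335) (47.6937, 94) (0, 94)]  |A|=3542.7902
4. ⊥bis P2·P3 via (41.665,39.9): [(0, 37.314) (69.685, 41.6391) (47.6937, 94) (0, 94)]  |A|=3223.7261
5. ⊥bis P2·P4 via (37.91,37.105): [(0, 40.4988) (21.0097, 38.618) (69.685, 41.6391) (47.6937, 94) (0, 94)]  |A|=3190.2696
6. ⊥bis P2·P5 via (48.12,48.26): [(0, 40.4988) (21.0097, 38.618) (31.2743, 39.2551) (63.4602, 56.4602) (47.6937, 94) (0, 94)]  |A|=2898.206
7. ⊥bis P2·P6 via (47.75,66.575): [(0, 40.4988) (21.0097, 38.618) (31.2743, 39.2551) (54.7363, 51.7967) (34.7851, 94) (0, 94)]  |A|=2425.3019
8. ⊥bis P2·P7 via (26.08,39.035): [(0, 54.4209) (26.2369, 38.9424) (31.2743, 39.2551) (54.7363, 51.7967) (34.7851, 94) (0, 94)]  |A|=2234.341
9. ⊥bis P2·P8 via (40.72,55.205): [(0, 54.4209) (2.7106, 52.8218) (52.7679, 55.9604) (34.7851, 94) (0, 94)]  |A|=1750.1364
10. ⊥bis P2·P9 via (23.175,49.335): [(0, 78.217) (19.5309, 53.8764) (52.7679, 55.9604) (34.7851, 94) (0, 94)]  |A|=1502.879
11. canonical 5-gon: [(0, 78.217) (19.5309, 53.8764) (52.7679, 55.9604) (34.7851, 94) (0, 94)]
12. shoelace: 1502.879

Area of P2's cell: 1502.8790 (5 vertices)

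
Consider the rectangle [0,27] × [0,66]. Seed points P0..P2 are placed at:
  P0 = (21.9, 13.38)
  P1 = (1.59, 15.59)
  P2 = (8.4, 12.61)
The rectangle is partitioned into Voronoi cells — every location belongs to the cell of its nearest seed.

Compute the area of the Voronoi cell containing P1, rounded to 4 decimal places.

1. box [0,27]×[0,66]: [(0, 0) (27, 0) (27, 66) (0, 66)]
2. ⊥bis P1·P0 via (11.745,14.485): [(0, 0) (10.1688, 0) (17.3505, 66) (0, 66)]  |A|=908.1389
3. ⊥bis P1·P2 via (4.995,14.1): [(0, 2.6853) (13.9232, 34.5031) (17.3505, 66) (0, 66)]  |A|=714.0168
4. canonical 4-gon: [(0, 2.6853) (13.9232, 34.5031) (17.3505, 66) (0, 66)]
5. shoelace: 714.0168

Area of P1's cell: 714.0168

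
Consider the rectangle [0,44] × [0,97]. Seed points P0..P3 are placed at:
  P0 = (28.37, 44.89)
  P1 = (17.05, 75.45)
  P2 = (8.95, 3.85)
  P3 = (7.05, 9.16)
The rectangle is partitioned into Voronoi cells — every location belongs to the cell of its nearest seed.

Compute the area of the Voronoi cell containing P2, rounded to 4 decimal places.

Area of P2's cell: 477.0918

1. box [0,44]×[0,97]: [(0, 0) (44, 0) (44, 97) (0, 97)]
2. ⊥bis P2·P0 via (18.66,24.37): [(0, 33.1999) (0, 0) (44, 0) (44, 12.3792)]  |A|=1002.739
3. ⊥bis P2·P1 via (13,39.65): [(0, 33.1999) (0, 0) (44, 0) (44, 12.3792)]  |A|=1002.739
4. ⊥bis P2·P3 via (8,6.505): [(35.5679, 16.3692) (0, 3.6425) (0, 0) (44, 0) (44, 12.3792)]  |A|=477.0918
5. canonical 5-gon: [(35.5679, 16.3692) (0, 3.6425) (0, 0) (44, 0) (44, 12.3792)]
6. shoelace: 477.0918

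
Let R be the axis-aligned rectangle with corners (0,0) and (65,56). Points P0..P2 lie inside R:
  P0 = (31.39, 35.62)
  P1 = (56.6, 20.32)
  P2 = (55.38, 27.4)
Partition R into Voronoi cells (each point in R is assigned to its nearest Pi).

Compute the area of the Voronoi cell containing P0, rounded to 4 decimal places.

1. box [0,65]×[0,56]: [(0, 0) (65, 0) (65, 56) (0, 56)]
2. ⊥bis P0·P1 via (43.995,27.97): [(0, 0) (27.02, 0) (61.0065, 56) (0, 56)]  |A|=2464.7396
3. ⊥bis P0·P2 via (43.385,31.51): [(0, 0) (27.02, 0) (39.8084, 21.0716) (51.7763, 56) (0, 56)]  |A|=2303.5427
4. canonical 5-gon: [(0, 0) (27.02, 0) (39.8084, 21.0716) (51.7763, 56) (0, 56)]
5. shoelace: 2303.5427

Area of P0's cell: 2303.5427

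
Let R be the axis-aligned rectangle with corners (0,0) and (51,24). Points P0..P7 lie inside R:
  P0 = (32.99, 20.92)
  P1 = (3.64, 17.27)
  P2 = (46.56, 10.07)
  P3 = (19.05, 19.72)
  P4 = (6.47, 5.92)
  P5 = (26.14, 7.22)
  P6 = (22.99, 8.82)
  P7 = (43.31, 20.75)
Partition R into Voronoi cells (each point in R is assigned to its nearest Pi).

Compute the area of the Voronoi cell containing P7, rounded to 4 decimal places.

Area of P7's cell: 112.1711

1. box [0,51]×[0,24]: [(0, 0) (51, 0) (51, 24) (0, 24)]
2. ⊥bis P7·P0 via (38.15,20.835): [(37.8068, 0) (51, 0) (51, 24) (38.2021, 24)]  |A|=311.8929
3. ⊥bis P7·P1 via (23.475,19.01): [(37.8068, 0) (51, 0) (51, 24) (38.2021, 24)]  |A|=311.8929
4. ⊥bis P7·P2 via (44.935,15.41): [(38.026, 13.3075) (51, 17.2556) (51, 24) (38.2021, 24)]  |A|=112.1711
5. ⊥bis P7·P3 via (31.18,20.235): [(38.026, 13.3075) (51, 17.2556) (51, 24) (38.2021, 24)]  |A|=112.1711
6. ⊥bis P7·P4 via (24.89,13.335): [(38.026, 13.3075) (51, 17.2556) (51, 24) (38.2021, 24)]  |A|=112.1711
7. ⊥bis P7·P5 via (34.725,13.985): [(38.026, 13.3075) (51, 17.2556) (51, 24) (38.2021, 24)]  |A|=112.1711
8. ⊥bis P7·P6 via (33.15,14.785): [(38.026, 13.3075) (51, 17.2556) (51, 24) (38.2021, 24)]  |A|=112.1711
9. canonical 4-gon: [(38.026, 13.3075) (51, 17.2556) (51, 24) (38.2021, 24)]
10. shoelace: 112.1711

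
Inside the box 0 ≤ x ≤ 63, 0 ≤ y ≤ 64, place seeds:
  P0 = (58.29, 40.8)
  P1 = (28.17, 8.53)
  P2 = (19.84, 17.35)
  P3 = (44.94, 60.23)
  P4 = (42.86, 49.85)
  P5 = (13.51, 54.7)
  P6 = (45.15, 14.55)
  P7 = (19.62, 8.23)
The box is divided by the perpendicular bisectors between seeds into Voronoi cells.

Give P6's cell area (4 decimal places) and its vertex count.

Area of P6's cell: 767.4171 (6 vertices)

1. box [0,63]×[0,64]: [(0, 0) (63, 0) (63, 64) (0, 64)]
2. ⊥bis P6·P0 via (51.72,27.675): [(0, 53.5646) (0, 0) (63, 0) (63, 22.0286)]  |A|=2381.1829
3. ⊥bis P6·P1 via (36.66,11.54): [(26.456, 40.3214) (40.7513, 0) (63, 0) (63, 22.0286)]  |A|=851.0553
4. ⊥bis P6·P2 via (32.495,15.95): [(34.7328, 36.1783) (33.1137, 21.5427) (40.7513, 0) (63, 0) (63, 22.0286)]  |A|=787.1328
5. ⊥bis P6·P3 via (45.045,37.39): [(34.7328, 36.1783) (33.1137, 21.5427) (40.7513, 0) (63, 0) (63, 22.0286)]  |A|=787.1328
6. ⊥bis P6·P4 via (44.005,32.2): [(42.8323, 32.1239) (34.2225, 31.5654) (33.1137, 21.5427) (40.7513, 0) (63, 0) (63, 22.0286)]  |A|=767.4171
7. ⊥bis P6·P5 via (29.33,34.625): [(42.8323, 32.1239) (34.2225, 31.5654) (33.1137, 21.5427) (40.7513, 0) (63, 0) (63, 22.0286)]  |A|=767.4171
8. ⊥bis P6·P7 via (32.385,11.39): [(42.8323, 32.1239) (34.2225, 31.5654) (33.1137, 21.5427) (40.7513, 0) (63, 0) (63, 22.0286)]  |A|=767.4171
9. canonical 6-gon: [(42.8323, 32.1239) (34.2225, 31.5654) (33.1137, 21.5427) (40.7513, 0) (63, 0) (63, 22.0286)]
10. shoelace: 767.4171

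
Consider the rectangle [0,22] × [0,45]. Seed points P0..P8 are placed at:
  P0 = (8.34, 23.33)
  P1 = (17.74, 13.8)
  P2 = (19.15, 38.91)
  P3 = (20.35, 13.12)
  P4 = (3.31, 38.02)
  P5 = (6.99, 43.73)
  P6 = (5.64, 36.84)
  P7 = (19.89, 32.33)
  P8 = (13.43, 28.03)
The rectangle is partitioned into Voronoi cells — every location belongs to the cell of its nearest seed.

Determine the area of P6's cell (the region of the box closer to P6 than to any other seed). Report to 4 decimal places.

1. box [0,22]×[0,45]: [(0, 0) (22, 0) (22, 45) (0, 45)]
2. ⊥bis P6·P0 via (6.99,30.085): [(0, 28.688) (22, 33.0848) (22, 45) (0, 45)]  |A|=310.4991
3. ⊥bis P6·P1 via (11.69,25.32): [(0, 28.688) (22, 33.0848) (22, 45) (0, 45)]  |A|=310.4991
4. ⊥bis P6·P2 via (12.395,37.875): [(0, 28.688) (13.3925, 31.3646) (11.3033, 45) (0, 45)]  |A|=186.292
5. ⊥bis P6·P3 via (12.995,24.98): [(0, 28.688) (13.3925, 31.3646) (11.3033, 45) (0, 45)]  |A|=186.292
6. ⊥bis P6·P4 via (4.475,37.43): [(0.0531, 28.6986) (13.3925, 31.3646) (11.3033, 45) (8.3087, 45)]  |A|=118.137
7. ⊥bis P6·P5 via (6.315,40.285): [(5.9565, 40.3553) (0.0531, 28.6986) (13.3925, 31.3646) (12.2025, 39.1314)]  |A|=93.4051
8. ⊥bis P6·P7 via (12.765,34.585): [(5.9565, 40.3553) (0.0531, 28.6986) (11.6346, 31.0132) (12.8554, 34.8705) (12.2025, 39.1314)]  |A|=90.2291
9. ⊥bis P6·P8 via (9.535,32.435): [(5.9565, 40.3553) (0.0531, 28.6986) (6.8444, 30.0559) (12.7878, 35.3112) (12.2025, 39.1314)]  |A|=80.0878
10. canonical 5-gon: [(5.9565, 40.3553) (0.0531, 28.6986) (6.8444, 30.0559) (12.7878, 35.3112) (12.2025, 39.1314)]
11. shoelace: 80.0878

Area of P6's cell: 80.0878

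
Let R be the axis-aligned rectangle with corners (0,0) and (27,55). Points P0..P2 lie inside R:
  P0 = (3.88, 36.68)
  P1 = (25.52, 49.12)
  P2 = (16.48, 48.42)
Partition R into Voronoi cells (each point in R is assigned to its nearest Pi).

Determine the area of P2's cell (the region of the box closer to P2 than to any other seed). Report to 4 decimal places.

1. box [0,27]×[0,55]: [(0, 0) (27, 0) (27, 55) (0, 55)]
2. ⊥bis P2·P0 via (10.18,42.55): [(0, 53.4757) (27, 24.4979) (27, 55) (0, 55)]  |A|=432.3565
3. ⊥bis P2·P1 via (21,48.77): [(0, 53.4757) (22.506, 29.3211) (20.5176, 55) (0, 55)]  |A|=280.5875
4. canonical 4-gon: [(0, 53.4757) (22.506, 29.3211) (20.5176, 55) (0, 55)]
5. shoelace: 280.5875

Area of P2's cell: 280.5875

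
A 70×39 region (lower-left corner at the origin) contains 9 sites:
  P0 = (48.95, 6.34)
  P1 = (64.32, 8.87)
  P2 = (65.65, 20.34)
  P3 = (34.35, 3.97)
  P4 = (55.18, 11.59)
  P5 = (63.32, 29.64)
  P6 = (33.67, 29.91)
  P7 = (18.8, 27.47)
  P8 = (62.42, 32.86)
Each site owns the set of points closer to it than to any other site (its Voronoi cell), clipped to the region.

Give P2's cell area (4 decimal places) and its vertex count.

1. box [0,70]×[0,39]: [(0, 0) (70, 0) (70, 39) (0, 39)]
2. ⊥bis P2·P0 via (57.3,13.34): [(68.4832, 0) (70, 0) (70, 39) (35.7886, 39)]  |A|=696.6988
3. ⊥bis P2·P1 via (64.985,14.605): [(55.2979, 15.7283) (70, 14.0235) (70, 39) (35.7886, 39)]  |A|=581.6831
4. ⊥bis P2·P3 via (50,12.155): [(36.2442, 38.4566) (55.2979, 15.7283) (70, 14.0235) (70, 39) (35.96, 39)]  |A|=581.6365
5. ⊥bis P2·P4 via (60.415,15.965): [(61.1832, 15.0458) (70, 14.0235) (70, 39) (41.1642, 39)]  |A|=455.476
6. ⊥bis P2·P5 via (64.485,24.99): [(54.8831, 22.5844) (61.1832, 15.0458) (70, 14.0235) (70, 26.3717)]  |A|=123.3461
7. ⊥bis P2·P6 via (49.66,25.125): [(54.8831, 22.5844) (61.1832, 15.0458) (70, 14.0235) (70, 26.3717)]  |A|=123.3461
8. ⊥bis P2·P7 via (42.225,23.905): [(54.8831, 22.5844) (61.1832, 15.0458) (70, 14.0235) (70, 26.3717)]  |A|=123.3461
9. ⊥bis P2·P8 via (64.035,26.6): [(54.8831, 22.5844) (61.1832, 15.0458) (70, 14.0235) (70, 26.3717)]  |A|=123.3461
10. canonical 4-gon: [(54.8831, 22.5844) (61.1832, 15.0458) (70, 14.0235) (70, 26.3717)]
11. shoelace: 123.3461

Area of P2's cell: 123.3461 (4 vertices)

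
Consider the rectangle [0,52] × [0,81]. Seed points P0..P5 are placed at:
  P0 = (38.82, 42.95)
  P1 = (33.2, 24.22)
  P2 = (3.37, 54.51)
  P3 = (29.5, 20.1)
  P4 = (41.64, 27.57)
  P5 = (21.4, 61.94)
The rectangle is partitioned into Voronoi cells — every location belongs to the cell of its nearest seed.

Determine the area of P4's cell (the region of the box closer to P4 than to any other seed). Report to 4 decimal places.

Area of P4's cell: 392.7323

1. box [0,52]×[0,81]: [(0, 0) (52, 0) (52, 81) (0, 81)]
2. ⊥bis P4·P0 via (40.23,35.26): [(0, 27.8836) (0, 0) (52, 0) (52, 37.4181)]  |A|=1697.8446
3. ⊥bis P4·P1 via (37.42,25.895): [(34.1457, 34.1444) (47.6982, 0) (52, 0) (52, 37.4181)]  |A|=407.4785
4. ⊥bis P4·P2 via (22.505,41.04): [(34.1457, 34.1444) (47.6982, 0) (52, 0) (52, 37.4181)]  |A|=407.4785
5. ⊥bis P4·P3 via (35.57,23.835): [(34.1457, 34.1444) (43.0858, 11.6206) (50.2362, 0) (52, 0) (52, 37.4181)]  |A|=392.7323
6. ⊥bis P4·P5 via (31.52,44.755): [(34.1457, 34.1444) (43.0858, 11.6206) (50.2362, 0) (52, 0) (52, 37.4181)]  |A|=392.7323
7. canonical 5-gon: [(34.1457, 34.1444) (43.0858, 11.6206) (50.2362, 0) (52, 0) (52, 37.4181)]
8. shoelace: 392.7323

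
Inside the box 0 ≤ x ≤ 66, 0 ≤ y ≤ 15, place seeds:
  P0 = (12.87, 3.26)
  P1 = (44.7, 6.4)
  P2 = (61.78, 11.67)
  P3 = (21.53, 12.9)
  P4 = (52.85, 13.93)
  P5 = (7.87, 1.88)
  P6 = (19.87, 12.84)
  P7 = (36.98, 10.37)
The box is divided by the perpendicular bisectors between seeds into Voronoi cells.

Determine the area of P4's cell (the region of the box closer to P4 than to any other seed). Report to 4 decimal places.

1. box [0,66]×[0,15]: [(0, 0) (66, 0) (66, 15) (0, 15)]
2. ⊥bis P4·P0 via (32.86,8.595): [(35.1539, 0) (66, 0) (66, 15) (31.1506, 15)]  |A|=492.7164
3. ⊥bis P4·P1 via (48.775,10.165): [(58.1667, 0) (66, 0) (66, 15) (44.3078, 15)]  |A|=221.441
4. ⊥bis P4·P2 via (57.315,12.8): [(54.9553, 3.4759) (57.8718, 15) (44.3078, 15)]  |A|=78.1564
5. ⊥bis P4·P3 via (37.19,13.415): [(54.9553, 3.4759) (57.8718, 15) (44.3078, 15)]  |A|=78.1564
6. ⊥bis P4·P5 via (30.36,7.905): [(54.9553, 3.4759) (57.8718, 15) (44.3078, 15)]  |A|=78.1564
7. ⊥bis P4·P6 via (36.36,13.385): [(54.9553, 3.4759) (57.8718, 15) (44.3078, 15)]  |A|=78.1564
8. ⊥bis P4·P7 via (44.915,12.15): [(54.9553, 3.4759) (57.8718, 15) (44.3078, 15)]  |A|=78.1564
9. canonical 3-gon: [(54.9553, 3.4759) (57.8718, 15) (44.3078, 15)]
10. shoelace: 78.1564

Area of P4's cell: 78.1564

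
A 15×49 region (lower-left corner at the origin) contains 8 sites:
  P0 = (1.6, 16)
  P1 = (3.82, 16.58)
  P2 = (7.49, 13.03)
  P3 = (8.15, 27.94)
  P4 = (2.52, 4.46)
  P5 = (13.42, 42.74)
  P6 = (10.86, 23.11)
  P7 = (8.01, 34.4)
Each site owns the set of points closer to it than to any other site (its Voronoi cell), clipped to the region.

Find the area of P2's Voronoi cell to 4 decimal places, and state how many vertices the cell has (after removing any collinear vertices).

1. box [0,15]×[0,49]: [(0, 0) (15, 0) (15, 49) (0, 49)]
2. ⊥bis P2·P0 via (4.545,14.515): [(0, 5.5015) (0, 0) (15, 0) (15, 35.249)]  |A|=305.6288
3. ⊥bis P2·P1 via (5.655,14.805): [(3.6417, 12.7237) (0, 5.5015) (0, 0) (15, 0) (15, 24.4659)]  |A|=244.3901
4. ⊥bis P2·P3 via (7.82,20.485): [(11.0126, 20.3437) (3.6417, 12.7237) (0, 5.5015) (0, 0) (15, 0) (15, 20.1672)]  |A|=235.8197
5. ⊥bis P2·P4 via (5.005,8.745): [(11.0126, 20.3437) (3.6417, 12.7237) (2.3979, 10.2569) (15, 2.9486) (15, 20.1672)]  |A|=133.7174
6. ⊥bis P2·P5 via (10.455,27.885): [(11.0126, 20.3437) (3.6417, 12.7237) (2.3979, 10.2569) (15, 2.9486) (15, 20.1672)]  |A|=133.7174
7. ⊥bis P2·P6 via (9.175,18.07): [(8.9016, 18.1614) (3.6417, 12.7237) (2.3979, 10.2569) (15, 2.9486) (15, 16.1226)]  |A|=116.8475
8. ⊥bis P2·P7 via (7.75,23.715): [(8.9016, 18.1614) (3.6417, 12.7237) (2.3979, 10.2569) (15, 2.9486) (15, 16.1226)]  |A|=116.8475
9. canonical 5-gon: [(8.9016, 18.1614) (3.6417, 12.7237) (2.3979, 10.2569) (15, 2.9486) (15, 16.1226)]
10. shoelace: 116.8475

Area of P2's cell: 116.8475 (5 vertices)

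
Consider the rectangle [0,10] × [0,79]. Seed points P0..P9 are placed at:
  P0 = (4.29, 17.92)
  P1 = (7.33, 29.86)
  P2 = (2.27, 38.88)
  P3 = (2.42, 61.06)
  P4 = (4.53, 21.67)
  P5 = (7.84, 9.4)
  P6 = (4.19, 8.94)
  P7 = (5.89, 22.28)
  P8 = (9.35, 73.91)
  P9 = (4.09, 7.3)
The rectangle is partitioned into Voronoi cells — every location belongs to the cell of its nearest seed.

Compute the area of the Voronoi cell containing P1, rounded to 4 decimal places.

1. box [0,10]×[0,79]: [(0, 0) (10, 0) (10, 79) (0, 79)]
2. ⊥bis P1·P0 via (5.81,23.89): [(0, 25.3693) (10, 22.8232) (10, 79) (0, 79)]  |A|=549.0377
3. ⊥bis P1·P2 via (4.8,34.37): [(0, 31.6773) (0, 25.3693) (10, 22.8232) (10, 37.2871)]  |A|=103.8596
4. ⊥bis P1·P3 via (4.875,45.46): [(0, 31.6773) (0, 25.3693) (10, 22.8232) (10, 37.2871)]  |A|=103.8596
5. ⊥bis P1·P4 via (5.93,25.765): [(0, 31.6773) (0, 27.7924) (10, 24.3735) (10, 37.2871)]  |A|=83.9925
6. ⊥bis P1·P5 via (7.585,19.63): [(0, 31.6773) (0, 27.7924) (10, 24.3735) (10, 37.2871)]  |A|=83.9925
7. ⊥bis P1·P6 via (5.76,19.4): [(0, 31.6773) (0, 27.7924) (10, 24.3735) (10, 37.2871)]  |A|=83.9925
8. ⊥bis P1·P7 via (6.61,26.07): [(0, 31.6773) (0, 27.7924) (3.0718, 26.7422) (10, 25.426) (10, 37.2871)]  |A|=80.3467
9. ⊥bis P1·P8 via (8.34,51.885): [(0, 31.6773) (0, 27.7924) (3.0718, 26.7422) (10, 25.426) (10, 37.2871)]  |A|=80.3467
10. ⊥bis P1·P9 via (5.71,18.58): [(0, 31.6773) (0, 27.7924) (3.0718, 26.7422) (10, 25.426) (10, 37.2871)]  |A|=80.3467
11. canonical 5-gon: [(0, 31.6773) (0, 27.7924) (3.0718, 26.7422) (10, 25.426) (10, 37.2871)]
12. shoelace: 80.3467

Area of P1's cell: 80.3467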